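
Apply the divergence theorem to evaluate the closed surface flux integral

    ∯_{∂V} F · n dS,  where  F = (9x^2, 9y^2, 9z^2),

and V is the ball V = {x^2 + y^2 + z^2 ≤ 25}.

By the divergence theorem,

    ∯_{∂V} F · n dS = ∭_V (∇ · F) dV.

Compute the divergence:
    ∇ · F = ∂F_x/∂x + ∂F_y/∂y + ∂F_z/∂z = 18x + 18y + 18z.

In spherical coordinates, x = ρ sin(φ) cos(θ), y = ρ sin(φ) sin(θ), z = ρ cos(φ), dV = ρ^2 sin(φ) dρ dφ dθ, with 0 ≤ ρ ≤ 5, 0 ≤ φ ≤ π, 0 ≤ θ ≤ 2π.

The integrand, after substitution and multiplying by the volume element, becomes (18ρ (sqrt(2)sin(φ)sin(θ + π/4) + cos(φ))) · ρ^2 sin(φ), so

    ∭_V (∇·F) dV = ∫_0^{2π} ∫_0^{π} ∫_0^{5} (18ρ (sqrt(2)sin(φ)sin(θ + π/4) + cos(φ))) · ρ^2 sin(φ) dρ dφ dθ.

Inner (ρ from 0 to 5): 5625(sqrt(2)sin(φ)sin(θ + π/4) + cos(φ))sin(φ)/2.
Middle (φ from 0 to π): 5625sqrt(2)π sin(θ + π/4)/4.
Outer (θ from 0 to 2π): 0.

Therefore ∯_{∂V} F · n dS = 0.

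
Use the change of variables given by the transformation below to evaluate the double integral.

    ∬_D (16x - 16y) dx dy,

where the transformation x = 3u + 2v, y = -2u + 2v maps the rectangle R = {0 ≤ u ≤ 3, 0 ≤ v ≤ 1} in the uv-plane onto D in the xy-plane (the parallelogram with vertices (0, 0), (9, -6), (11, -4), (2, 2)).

Compute the Jacobian determinant of (x, y) with respect to (u, v):

    ∂(x,y)/∂(u,v) = | 3  2 | = (3)(2) - (2)(-2) = 10.
                   | -2  2 |

Its absolute value is |J| = 10 (the area scaling factor).

Substituting x = 3u + 2v, y = -2u + 2v into the integrand,

    16x - 16y → 80u,

so the integral becomes

    ∬_R (80u) · |J| du dv = ∫_0^3 ∫_0^1 (800u) dv du.

Inner (v): 800u.
Outer (u): 3600.

Therefore ∬_D (16x - 16y) dx dy = 3600.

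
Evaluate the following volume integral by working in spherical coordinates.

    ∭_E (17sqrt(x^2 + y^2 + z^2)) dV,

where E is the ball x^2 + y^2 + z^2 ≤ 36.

In spherical coordinates, x = ρ sin(φ) cos(θ), y = ρ sin(φ) sin(θ), z = ρ cos(φ), and dV = ρ^2 sin(φ) dρ dφ dθ.

The integrand becomes 17ρ, so

    ∭_E (17sqrt(x^2 + y^2 + z^2)) dV = ∫_{0}^{2π} ∫_{0}^{π} ∫_{0}^{6} (17ρ) · ρ^2 sin(φ) dρ dφ dθ.

Inner (ρ): 5508sin(φ).
Middle (φ): 11016.
Outer (θ): 22032π.

Therefore the triple integral equals 22032π.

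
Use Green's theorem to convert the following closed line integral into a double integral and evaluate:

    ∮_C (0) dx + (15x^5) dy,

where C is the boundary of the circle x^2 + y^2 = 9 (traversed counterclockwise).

Green's theorem converts the closed line integral into a double integral over the enclosed region D:

    ∮_C P dx + Q dy = ∬_D (∂Q/∂x - ∂P/∂y) dA.

Here P = 0, Q = 15x^5, so

    ∂Q/∂x = 75x^4,    ∂P/∂y = 0,
    ∂Q/∂x - ∂P/∂y = 75x^4.

D is the region x^2 + y^2 ≤ 9. Evaluating the double integral:

In polar coordinates (x = r cos θ, y = r sin θ, dA = r dr dθ) the integrand becomes 75r^4cos(θ)^4, so

    ∬_D (75x^4) dA = ∫_0^{2π} ∫_0^{3} (75r^4cos(θ)^4) · r dr dθ.

Inner (r from 0 to 3): 18225cos(θ)^4/2.
Outer (θ from 0 to 2π): 54675π/8.

Therefore ∮_C P dx + Q dy = 54675π/8.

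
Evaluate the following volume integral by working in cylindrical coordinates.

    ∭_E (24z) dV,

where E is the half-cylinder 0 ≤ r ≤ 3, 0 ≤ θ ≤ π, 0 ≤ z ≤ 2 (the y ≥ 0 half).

In cylindrical coordinates, x = r cos(θ), y = r sin(θ), z = z, and dV = r dr dθ dz.

The integrand becomes 24z, so

    ∭_E (24z) dV = ∫_{0}^{π} ∫_{0}^{3} ∫_{0}^{2} (24z) · r dz dr dθ.

Inner (z): 48r.
Middle (r from 0 to 3): 216.
Outer (θ): 216π.

Therefore the triple integral equals 216π.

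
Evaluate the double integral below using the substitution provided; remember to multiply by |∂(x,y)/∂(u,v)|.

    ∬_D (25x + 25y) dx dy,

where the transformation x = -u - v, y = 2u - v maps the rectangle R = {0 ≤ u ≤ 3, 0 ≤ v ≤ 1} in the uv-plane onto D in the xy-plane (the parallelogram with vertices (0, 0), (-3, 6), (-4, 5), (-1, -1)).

Compute the Jacobian determinant of (x, y) with respect to (u, v):

    ∂(x,y)/∂(u,v) = | -1  -1 | = (-1)(-1) - (-1)(2) = 3.
                   | 2  -1 |

Its absolute value is |J| = 3 (the area scaling factor).

Substituting x = -u - v, y = 2u - v into the integrand,

    25x + 25y → 25u - 50v,

so the integral becomes

    ∬_R (25u - 50v) · |J| du dv = ∫_0^3 ∫_0^1 (75u - 150v) dv du.

Inner (v): 75u - 75.
Outer (u): 225/2.

Therefore ∬_D (25x + 25y) dx dy = 225/2.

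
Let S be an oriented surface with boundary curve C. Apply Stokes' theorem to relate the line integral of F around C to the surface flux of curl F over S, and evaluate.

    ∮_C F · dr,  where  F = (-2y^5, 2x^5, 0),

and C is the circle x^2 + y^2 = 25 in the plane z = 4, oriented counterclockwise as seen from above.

Let S be the flat disk x^2 + y^2 ≤ 25 in the plane z = 4, with upward unit normal n̂ = ẑ. By Stokes' theorem,

    ∮_C F · dr = ∬_S (∇ × F) · n̂ dS = ∬_D (curl F)_z dA,

where D is the disk x^2 + y^2 ≤ 25.

Compute the curl of F = (-2y^5, 2x^5, 0):
    (∇ × F)_x = ∂F_z/∂y - ∂F_y/∂z = 0,
    (∇ × F)_y = ∂F_x/∂z - ∂F_z/∂x = 0,
    (∇ × F)_z = ∂F_y/∂x - ∂F_x/∂y = 10x^4 + 10y^4.

On z = 4, (curl F)_z = 10x^4 + 10y^4.

Convert to polar (x = r cos θ, y = r sin θ, dA = r dr dθ); the integrand becomes 10r^4(sin(θ)^4 + cos(θ)^4), so

    ∬_D (curl F)_z dA = ∫_0^{2π} ∫_0^{5} (10r^4(sin(θ)^4 + cos(θ)^4)) · r dr dθ.

Inner (r from 0 to 5): 78125sin(θ)^4/3 + 78125cos(θ)^4/3.
Outer (θ from 0 to 2π): 78125π/2.

Therefore ∮_C F · dr = 78125π/2.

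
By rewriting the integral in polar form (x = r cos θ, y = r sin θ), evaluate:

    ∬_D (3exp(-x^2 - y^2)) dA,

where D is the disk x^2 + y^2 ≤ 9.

The region D is 0 ≤ r ≤ 3, 0 ≤ θ ≤ 2π in polar coordinates, where x = r cos(θ), y = r sin(θ), and dA = r dr dθ.

Under the substitution, the integrand becomes 3exp(-r^2), so

    ∬_D (3exp(-x^2 - y^2)) dA = ∫_{0}^{2π} ∫_{0}^{3} (3exp(-r^2)) · r dr dθ.

Inner integral (in r): ∫_{0}^{3} (3exp(-r^2)) · r dr = 3/2 - 3exp(-9)/2.

Outer integral (in θ): ∫_{0}^{2π} (3/2 - 3exp(-9)/2) dθ = -3π exp(-9) + 3π.

Therefore ∬_D (3exp(-x^2 - y^2)) dA = -3π exp(-9) + 3π.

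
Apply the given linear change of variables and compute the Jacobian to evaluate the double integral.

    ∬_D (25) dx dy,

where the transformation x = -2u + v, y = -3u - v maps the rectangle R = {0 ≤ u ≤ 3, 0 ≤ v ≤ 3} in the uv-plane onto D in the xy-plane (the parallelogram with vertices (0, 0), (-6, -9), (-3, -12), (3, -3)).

Compute the Jacobian determinant of (x, y) with respect to (u, v):

    ∂(x,y)/∂(u,v) = | -2  1 | = (-2)(-1) - (1)(-3) = 5.
                   | -3  -1 |

Its absolute value is |J| = 5 (the area scaling factor).

Substituting x = -2u + v, y = -3u - v into the integrand,

    25 → 25,

so the integral becomes

    ∬_R (25) · |J| du dv = ∫_0^3 ∫_0^3 (125) dv du.

Inner (v): 375.
Outer (u): 1125.

Therefore ∬_D (25) dx dy = 1125.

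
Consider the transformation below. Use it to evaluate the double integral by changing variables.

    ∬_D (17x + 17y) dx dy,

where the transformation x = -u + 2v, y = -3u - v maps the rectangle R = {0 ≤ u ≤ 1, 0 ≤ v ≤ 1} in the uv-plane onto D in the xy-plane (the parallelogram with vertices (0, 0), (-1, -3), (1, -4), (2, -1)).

Compute the Jacobian determinant of (x, y) with respect to (u, v):

    ∂(x,y)/∂(u,v) = | -1  2 | = (-1)(-1) - (2)(-3) = 7.
                   | -3  -1 |

Its absolute value is |J| = 7 (the area scaling factor).

Substituting x = -u + 2v, y = -3u - v into the integrand,

    17x + 17y → -68u + 17v,

so the integral becomes

    ∬_R (-68u + 17v) · |J| du dv = ∫_0^1 ∫_0^1 (-476u + 119v) dv du.

Inner (v): 119/2 - 476u.
Outer (u): -357/2.

Therefore ∬_D (17x + 17y) dx dy = -357/2.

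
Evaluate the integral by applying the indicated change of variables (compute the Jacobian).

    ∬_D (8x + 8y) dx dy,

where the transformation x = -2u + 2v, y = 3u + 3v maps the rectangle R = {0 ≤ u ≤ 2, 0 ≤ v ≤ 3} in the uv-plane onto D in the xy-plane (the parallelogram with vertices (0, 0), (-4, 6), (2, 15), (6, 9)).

Compute the Jacobian determinant of (x, y) with respect to (u, v):

    ∂(x,y)/∂(u,v) = | -2  2 | = (-2)(3) - (2)(3) = -12.
                   | 3  3 |

Its absolute value is |J| = 12 (the area scaling factor).

Substituting x = -2u + 2v, y = 3u + 3v into the integrand,

    8x + 8y → 8u + 40v,

so the integral becomes

    ∬_R (8u + 40v) · |J| du dv = ∫_0^2 ∫_0^3 (96u + 480v) dv du.

Inner (v): 288u + 2160.
Outer (u): 4896.

Therefore ∬_D (8x + 8y) dx dy = 4896.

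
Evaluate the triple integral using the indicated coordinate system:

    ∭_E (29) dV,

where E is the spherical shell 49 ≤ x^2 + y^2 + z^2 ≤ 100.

In spherical coordinates, x = ρ sin(φ) cos(θ), y = ρ sin(φ) sin(θ), z = ρ cos(φ), and dV = ρ^2 sin(φ) dρ dφ dθ.

The integrand becomes 29, so

    ∭_E (29) dV = ∫_{0}^{2π} ∫_{0}^{π} ∫_{7}^{10} (29) · ρ^2 sin(φ) dρ dφ dθ.

Inner (ρ): 6351sin(φ).
Middle (φ): 12702.
Outer (θ): 25404π.

Therefore the triple integral equals 25404π.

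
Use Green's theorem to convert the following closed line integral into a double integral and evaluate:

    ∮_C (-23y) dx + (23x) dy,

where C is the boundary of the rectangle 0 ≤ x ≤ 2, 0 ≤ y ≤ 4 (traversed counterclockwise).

Green's theorem converts the closed line integral into a double integral over the enclosed region D:

    ∮_C P dx + Q dy = ∬_D (∂Q/∂x - ∂P/∂y) dA.

Here P = -23y, Q = 23x, so

    ∂Q/∂x = 23,    ∂P/∂y = -23,
    ∂Q/∂x - ∂P/∂y = 46.

D is the region 0 ≤ x ≤ 2, 0 ≤ y ≤ 4. Evaluating the double integral:

    ∬_D (46) dA = ∫_0^{2} ∫_0^{4} (46) dy dx.

Inner (y from 0 to 4): 184.
Outer (x from 0 to 2): 368.

Therefore ∮_C P dx + Q dy = 368.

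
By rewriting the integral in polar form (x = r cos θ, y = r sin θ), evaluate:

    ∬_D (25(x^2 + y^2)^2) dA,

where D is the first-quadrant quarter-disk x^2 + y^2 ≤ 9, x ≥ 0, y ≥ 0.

The region D is 0 ≤ r ≤ 3, 0 ≤ θ ≤ π/2 in polar coordinates, where x = r cos(θ), y = r sin(θ), and dA = r dr dθ.

Under the substitution, the integrand becomes 25r^4, so

    ∬_D (25(x^2 + y^2)^2) dA = ∫_{0}^{π/2} ∫_{0}^{3} (25r^4) · r dr dθ.

Inner integral (in r): ∫_{0}^{3} (25r^4) · r dr = 6075/2.

Outer integral (in θ): ∫_{0}^{π/2} (6075/2) dθ = 6075π/4.

Therefore ∬_D (25(x^2 + y^2)^2) dA = 6075π/4.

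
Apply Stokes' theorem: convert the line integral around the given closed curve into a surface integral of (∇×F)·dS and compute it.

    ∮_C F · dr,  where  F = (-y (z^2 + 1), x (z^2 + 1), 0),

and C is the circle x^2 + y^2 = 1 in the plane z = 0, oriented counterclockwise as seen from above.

Let S be the flat disk x^2 + y^2 ≤ 1 in the plane z = 0, with upward unit normal n̂ = ẑ. By Stokes' theorem,

    ∮_C F · dr = ∬_S (∇ × F) · n̂ dS = ∬_D (curl F)_z dA,

where D is the disk x^2 + y^2 ≤ 1.

Compute the curl of F = (-y (z^2 + 1), x (z^2 + 1), 0):
    (∇ × F)_x = ∂F_z/∂y - ∂F_y/∂z = -2x z,
    (∇ × F)_y = ∂F_x/∂z - ∂F_z/∂x = -2y z,
    (∇ × F)_z = ∂F_y/∂x - ∂F_x/∂y = 2z^2 + 2.

On z = 0, (curl F)_z = 2.

Convert to polar (x = r cos θ, y = r sin θ, dA = r dr dθ); the integrand becomes 2, so

    ∬_D (curl F)_z dA = ∫_0^{2π} ∫_0^{1} (2) · r dr dθ.

Inner (r from 0 to 1): 1.
Outer (θ from 0 to 2π): 2π.

Therefore ∮_C F · dr = 2π.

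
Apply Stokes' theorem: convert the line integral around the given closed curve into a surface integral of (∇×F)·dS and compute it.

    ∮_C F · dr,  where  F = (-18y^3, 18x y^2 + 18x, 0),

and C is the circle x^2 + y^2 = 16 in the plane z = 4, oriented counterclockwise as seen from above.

Let S be the flat disk x^2 + y^2 ≤ 16 in the plane z = 4, with upward unit normal n̂ = ẑ. By Stokes' theorem,

    ∮_C F · dr = ∬_S (∇ × F) · n̂ dS = ∬_D (curl F)_z dA,

where D is the disk x^2 + y^2 ≤ 16.

Compute the curl of F = (-18y^3, 18x y^2 + 18x, 0):
    (∇ × F)_x = ∂F_z/∂y - ∂F_y/∂z = 0,
    (∇ × F)_y = ∂F_x/∂z - ∂F_z/∂x = 0,
    (∇ × F)_z = ∂F_y/∂x - ∂F_x/∂y = 72y^2 + 18.

On z = 4, (curl F)_z = 72y^2 + 18.

Convert to polar (x = r cos θ, y = r sin θ, dA = r dr dθ); the integrand becomes 72r^2sin(θ)^2 + 18, so

    ∬_D (curl F)_z dA = ∫_0^{2π} ∫_0^{4} (72r^2sin(θ)^2 + 18) · r dr dθ.

Inner (r from 0 to 4): 4608sin(θ)^2 + 144.
Outer (θ from 0 to 2π): 4896π.

Therefore ∮_C F · dr = 4896π.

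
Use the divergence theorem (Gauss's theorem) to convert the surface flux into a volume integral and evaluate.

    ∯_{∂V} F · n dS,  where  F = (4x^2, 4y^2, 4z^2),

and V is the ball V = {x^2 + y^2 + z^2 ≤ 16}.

By the divergence theorem,

    ∯_{∂V} F · n dS = ∭_V (∇ · F) dV.

Compute the divergence:
    ∇ · F = ∂F_x/∂x + ∂F_y/∂y + ∂F_z/∂z = 8x + 8y + 8z.

In spherical coordinates, x = ρ sin(φ) cos(θ), y = ρ sin(φ) sin(θ), z = ρ cos(φ), dV = ρ^2 sin(φ) dρ dφ dθ, with 0 ≤ ρ ≤ 4, 0 ≤ φ ≤ π, 0 ≤ θ ≤ 2π.

The integrand, after substitution and multiplying by the volume element, becomes (8ρ (sqrt(2)sin(φ)sin(θ + π/4) + cos(φ))) · ρ^2 sin(φ), so

    ∭_V (∇·F) dV = ∫_0^{2π} ∫_0^{π} ∫_0^{4} (8ρ (sqrt(2)sin(φ)sin(θ + π/4) + cos(φ))) · ρ^2 sin(φ) dρ dφ dθ.

Inner (ρ from 0 to 4): 512(sqrt(2)sin(φ)sin(θ + π/4) + cos(φ))sin(φ).
Middle (φ from 0 to π): 256sqrt(2)π sin(θ + π/4).
Outer (θ from 0 to 2π): 0.

Therefore ∯_{∂V} F · n dS = 0.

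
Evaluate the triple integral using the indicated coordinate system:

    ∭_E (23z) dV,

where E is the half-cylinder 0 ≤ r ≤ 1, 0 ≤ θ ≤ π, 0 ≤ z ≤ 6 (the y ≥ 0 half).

In cylindrical coordinates, x = r cos(θ), y = r sin(θ), z = z, and dV = r dr dθ dz.

The integrand becomes 23z, so

    ∭_E (23z) dV = ∫_{0}^{π} ∫_{0}^{1} ∫_{0}^{6} (23z) · r dz dr dθ.

Inner (z): 414r.
Middle (r from 0 to 1): 207.
Outer (θ): 207π.

Therefore the triple integral equals 207π.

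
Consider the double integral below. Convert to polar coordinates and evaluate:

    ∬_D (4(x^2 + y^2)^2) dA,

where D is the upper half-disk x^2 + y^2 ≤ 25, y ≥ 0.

The region D is 0 ≤ r ≤ 5, 0 ≤ θ ≤ π in polar coordinates, where x = r cos(θ), y = r sin(θ), and dA = r dr dθ.

Under the substitution, the integrand becomes 4r^4, so

    ∬_D (4(x^2 + y^2)^2) dA = ∫_{0}^{π} ∫_{0}^{5} (4r^4) · r dr dθ.

Inner integral (in r): ∫_{0}^{5} (4r^4) · r dr = 31250/3.

Outer integral (in θ): ∫_{0}^{π} (31250/3) dθ = 31250π/3.

Therefore ∬_D (4(x^2 + y^2)^2) dA = 31250π/3.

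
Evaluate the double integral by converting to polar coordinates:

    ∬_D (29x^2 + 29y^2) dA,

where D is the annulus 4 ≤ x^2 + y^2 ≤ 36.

The region D is 2 ≤ r ≤ 6, 0 ≤ θ ≤ 2π in polar coordinates, where x = r cos(θ), y = r sin(θ), and dA = r dr dθ.

Under the substitution, the integrand becomes 29r^2, so

    ∬_D (29x^2 + 29y^2) dA = ∫_{0}^{2π} ∫_{2}^{6} (29r^2) · r dr dθ.

Inner integral (in r): ∫_{2}^{6} (29r^2) · r dr = 9280.

Outer integral (in θ): ∫_{0}^{2π} (9280) dθ = 18560π.

Therefore ∬_D (29x^2 + 29y^2) dA = 18560π.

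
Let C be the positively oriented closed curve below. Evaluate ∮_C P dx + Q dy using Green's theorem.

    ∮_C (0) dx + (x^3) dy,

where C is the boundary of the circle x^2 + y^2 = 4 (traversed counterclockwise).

Green's theorem converts the closed line integral into a double integral over the enclosed region D:

    ∮_C P dx + Q dy = ∬_D (∂Q/∂x - ∂P/∂y) dA.

Here P = 0, Q = x^3, so

    ∂Q/∂x = 3x^2,    ∂P/∂y = 0,
    ∂Q/∂x - ∂P/∂y = 3x^2.

D is the region x^2 + y^2 ≤ 4. Evaluating the double integral:

In polar coordinates (x = r cos θ, y = r sin θ, dA = r dr dθ) the integrand becomes 3r^2cos(θ)^2, so

    ∬_D (3x^2) dA = ∫_0^{2π} ∫_0^{2} (3r^2cos(θ)^2) · r dr dθ.

Inner (r from 0 to 2): 12cos(θ)^2.
Outer (θ from 0 to 2π): 12π.

Therefore ∮_C P dx + Q dy = 12π.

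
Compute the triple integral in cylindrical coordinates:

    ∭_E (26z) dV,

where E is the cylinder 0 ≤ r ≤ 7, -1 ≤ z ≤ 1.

In cylindrical coordinates, x = r cos(θ), y = r sin(θ), z = z, and dV = r dr dθ dz.

The integrand becomes 26z, so

    ∭_E (26z) dV = ∫_{0}^{2π} ∫_{0}^{7} ∫_{-1}^{1} (26z) · r dz dr dθ.

Inner (z): 0.
Middle (r from 0 to 7): 0.
Outer (θ): 0.

Therefore the triple integral equals 0.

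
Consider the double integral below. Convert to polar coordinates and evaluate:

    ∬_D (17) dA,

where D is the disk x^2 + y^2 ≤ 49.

The region D is 0 ≤ r ≤ 7, 0 ≤ θ ≤ 2π in polar coordinates, where x = r cos(θ), y = r sin(θ), and dA = r dr dθ.

Under the substitution, the integrand becomes 17, so

    ∬_D (17) dA = ∫_{0}^{2π} ∫_{0}^{7} (17) · r dr dθ.

Inner integral (in r): ∫_{0}^{7} (17) · r dr = 833/2.

Outer integral (in θ): ∫_{0}^{2π} (833/2) dθ = 833π.

Therefore ∬_D (17) dA = 833π.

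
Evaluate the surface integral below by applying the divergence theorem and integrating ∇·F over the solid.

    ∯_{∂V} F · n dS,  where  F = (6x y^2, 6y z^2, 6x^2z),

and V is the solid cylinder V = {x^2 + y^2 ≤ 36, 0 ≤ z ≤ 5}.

By the divergence theorem,

    ∯_{∂V} F · n dS = ∭_V (∇ · F) dV.

Compute the divergence:
    ∇ · F = ∂F_x/∂x + ∂F_y/∂y + ∂F_z/∂z = 6y^2 + 6z^2 + 6x^2 = 6x^2 + 6y^2 + 6z^2.

In cylindrical coordinates, x = r cos(θ), y = r sin(θ), z = z, dV = r dr dθ dz, with 0 ≤ r ≤ 6, 0 ≤ θ ≤ 2π, 0 ≤ z ≤ 5.

The integrand, after substitution and multiplying by the volume element, becomes (6r^2 + 6z^2) · r, so

    ∭_V (∇·F) dV = ∫_0^{2π} ∫_0^{6} ∫_0^{5} (6r^2 + 6z^2) · r dz dr dθ.

Inner (z from 0 to 5): 30r^3 + 250r.
Middle (r from 0 to 6): 14220.
Outer (θ from 0 to 2π): 28440π.

Therefore ∯_{∂V} F · n dS = 28440π.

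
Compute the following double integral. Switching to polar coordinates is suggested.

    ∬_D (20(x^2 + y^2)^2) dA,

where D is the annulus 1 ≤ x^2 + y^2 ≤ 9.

The region D is 1 ≤ r ≤ 3, 0 ≤ θ ≤ 2π in polar coordinates, where x = r cos(θ), y = r sin(θ), and dA = r dr dθ.

Under the substitution, the integrand becomes 20r^4, so

    ∬_D (20(x^2 + y^2)^2) dA = ∫_{0}^{2π} ∫_{1}^{3} (20r^4) · r dr dθ.

Inner integral (in r): ∫_{1}^{3} (20r^4) · r dr = 7280/3.

Outer integral (in θ): ∫_{0}^{2π} (7280/3) dθ = 14560π/3.

Therefore ∬_D (20(x^2 + y^2)^2) dA = 14560π/3.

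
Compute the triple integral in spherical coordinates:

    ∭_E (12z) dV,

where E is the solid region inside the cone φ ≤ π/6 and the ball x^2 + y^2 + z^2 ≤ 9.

In spherical coordinates, x = ρ sin(φ) cos(θ), y = ρ sin(φ) sin(θ), z = ρ cos(φ), and dV = ρ^2 sin(φ) dρ dφ dθ.

The integrand becomes 12ρ cos(φ), so

    ∭_E (12z) dV = ∫_{0}^{2π} ∫_{0}^{π/6} ∫_{0}^{3} (12ρ cos(φ)) · ρ^2 sin(φ) dρ dφ dθ.

Inner (ρ): 243sin(2φ)/2.
Middle (φ): 243/8.
Outer (θ): 243π/4.

Therefore the triple integral equals 243π/4.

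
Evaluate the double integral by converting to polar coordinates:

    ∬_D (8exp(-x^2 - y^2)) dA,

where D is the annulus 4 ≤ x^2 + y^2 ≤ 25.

The region D is 2 ≤ r ≤ 5, 0 ≤ θ ≤ 2π in polar coordinates, where x = r cos(θ), y = r sin(θ), and dA = r dr dθ.

Under the substitution, the integrand becomes 8exp(-r^2), so

    ∬_D (8exp(-x^2 - y^2)) dA = ∫_{0}^{2π} ∫_{2}^{5} (8exp(-r^2)) · r dr dθ.

Inner integral (in r): ∫_{2}^{5} (8exp(-r^2)) · r dr = -(4 - 4exp(21))exp(-25).

Outer integral (in θ): ∫_{0}^{2π} (-(4 - 4exp(21))exp(-25)) dθ = -8π (1 - exp(21))exp(-25).

Therefore ∬_D (8exp(-x^2 - y^2)) dA = -8π (1 - exp(21))exp(-25).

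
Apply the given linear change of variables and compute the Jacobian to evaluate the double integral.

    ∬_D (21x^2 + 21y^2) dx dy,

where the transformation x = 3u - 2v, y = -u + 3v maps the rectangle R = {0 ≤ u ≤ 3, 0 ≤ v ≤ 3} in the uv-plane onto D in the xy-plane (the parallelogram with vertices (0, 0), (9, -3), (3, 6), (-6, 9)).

Compute the Jacobian determinant of (x, y) with respect to (u, v):

    ∂(x,y)/∂(u,v) = | 3  -2 | = (3)(3) - (-2)(-1) = 7.
                   | -1  3 |

Its absolute value is |J| = 7 (the area scaling factor).

Substituting x = 3u - 2v, y = -u + 3v into the integrand,

    21x^2 + 21y^2 → 210u^2 - 378u v + 273v^2,

so the integral becomes

    ∬_R (210u^2 - 378u v + 273v^2) · |J| du dv = ∫_0^3 ∫_0^3 (1470u^2 - 2646u v + 1911v^2) dv du.

Inner (v): 4410u^2 - 11907u + 17199.
Outer (u): 75411/2.

Therefore ∬_D (21x^2 + 21y^2) dx dy = 75411/2.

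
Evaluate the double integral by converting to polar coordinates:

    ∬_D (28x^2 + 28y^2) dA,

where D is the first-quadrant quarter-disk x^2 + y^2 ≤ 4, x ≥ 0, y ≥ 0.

The region D is 0 ≤ r ≤ 2, 0 ≤ θ ≤ π/2 in polar coordinates, where x = r cos(θ), y = r sin(θ), and dA = r dr dθ.

Under the substitution, the integrand becomes 28r^2, so

    ∬_D (28x^2 + 28y^2) dA = ∫_{0}^{π/2} ∫_{0}^{2} (28r^2) · r dr dθ.

Inner integral (in r): ∫_{0}^{2} (28r^2) · r dr = 112.

Outer integral (in θ): ∫_{0}^{π/2} (112) dθ = 56π.

Therefore ∬_D (28x^2 + 28y^2) dA = 56π.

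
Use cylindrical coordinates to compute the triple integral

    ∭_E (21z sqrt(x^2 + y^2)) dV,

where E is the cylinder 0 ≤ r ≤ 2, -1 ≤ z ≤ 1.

In cylindrical coordinates, x = r cos(θ), y = r sin(θ), z = z, and dV = r dr dθ dz.

The integrand becomes 21r z, so

    ∭_E (21z sqrt(x^2 + y^2)) dV = ∫_{0}^{2π} ∫_{0}^{2} ∫_{-1}^{1} (21r z) · r dz dr dθ.

Inner (z): 0.
Middle (r from 0 to 2): 0.
Outer (θ): 0.

Therefore the triple integral equals 0.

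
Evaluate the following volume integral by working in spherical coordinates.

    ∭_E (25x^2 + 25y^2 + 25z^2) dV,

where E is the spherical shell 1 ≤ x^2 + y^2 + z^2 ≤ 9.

In spherical coordinates, x = ρ sin(φ) cos(θ), y = ρ sin(φ) sin(θ), z = ρ cos(φ), and dV = ρ^2 sin(φ) dρ dφ dθ.

The integrand becomes 25ρ^2, so

    ∭_E (25x^2 + 25y^2 + 25z^2) dV = ∫_{0}^{2π} ∫_{0}^{π} ∫_{1}^{3} (25ρ^2) · ρ^2 sin(φ) dρ dφ dθ.

Inner (ρ): 1210sin(φ).
Middle (φ): 2420.
Outer (θ): 4840π.

Therefore the triple integral equals 4840π.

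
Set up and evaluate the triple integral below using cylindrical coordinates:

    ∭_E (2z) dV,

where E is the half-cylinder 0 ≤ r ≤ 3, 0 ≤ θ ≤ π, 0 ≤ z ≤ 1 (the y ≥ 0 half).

In cylindrical coordinates, x = r cos(θ), y = r sin(θ), z = z, and dV = r dr dθ dz.

The integrand becomes 2z, so

    ∭_E (2z) dV = ∫_{0}^{π} ∫_{0}^{3} ∫_{0}^{1} (2z) · r dz dr dθ.

Inner (z): r.
Middle (r from 0 to 3): 9/2.
Outer (θ): 9π/2.

Therefore the triple integral equals 9π/2.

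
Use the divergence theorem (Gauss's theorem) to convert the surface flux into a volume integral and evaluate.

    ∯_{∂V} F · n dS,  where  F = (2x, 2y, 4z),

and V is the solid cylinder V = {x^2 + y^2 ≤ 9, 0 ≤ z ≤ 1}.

By the divergence theorem,

    ∯_{∂V} F · n dS = ∭_V (∇ · F) dV.

Compute the divergence:
    ∇ · F = ∂F_x/∂x + ∂F_y/∂y + ∂F_z/∂z = 2 + 2 + 4 = 8.

In cylindrical coordinates, x = r cos(θ), y = r sin(θ), z = z, dV = r dr dθ dz, with 0 ≤ r ≤ 3, 0 ≤ θ ≤ 2π, 0 ≤ z ≤ 1.

The integrand, after substitution and multiplying by the volume element, becomes (8) · r, so

    ∭_V (∇·F) dV = ∫_0^{2π} ∫_0^{3} ∫_0^{1} (8) · r dz dr dθ.

Inner (z from 0 to 1): 8r.
Middle (r from 0 to 3): 36.
Outer (θ from 0 to 2π): 72π.

Therefore ∯_{∂V} F · n dS = 72π.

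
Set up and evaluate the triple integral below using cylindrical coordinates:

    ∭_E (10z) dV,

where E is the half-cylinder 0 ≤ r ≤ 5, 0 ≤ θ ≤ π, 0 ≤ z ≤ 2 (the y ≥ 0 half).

In cylindrical coordinates, x = r cos(θ), y = r sin(θ), z = z, and dV = r dr dθ dz.

The integrand becomes 10z, so

    ∭_E (10z) dV = ∫_{0}^{π} ∫_{0}^{5} ∫_{0}^{2} (10z) · r dz dr dθ.

Inner (z): 20r.
Middle (r from 0 to 5): 250.
Outer (θ): 250π.

Therefore the triple integral equals 250π.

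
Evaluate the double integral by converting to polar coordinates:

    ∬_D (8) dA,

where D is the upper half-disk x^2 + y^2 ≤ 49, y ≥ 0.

The region D is 0 ≤ r ≤ 7, 0 ≤ θ ≤ π in polar coordinates, where x = r cos(θ), y = r sin(θ), and dA = r dr dθ.

Under the substitution, the integrand becomes 8, so

    ∬_D (8) dA = ∫_{0}^{π} ∫_{0}^{7} (8) · r dr dθ.

Inner integral (in r): ∫_{0}^{7} (8) · r dr = 196.

Outer integral (in θ): ∫_{0}^{π} (196) dθ = 196π.

Therefore ∬_D (8) dA = 196π.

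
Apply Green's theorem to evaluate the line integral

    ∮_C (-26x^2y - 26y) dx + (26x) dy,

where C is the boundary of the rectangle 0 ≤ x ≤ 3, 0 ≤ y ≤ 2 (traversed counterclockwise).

Green's theorem converts the closed line integral into a double integral over the enclosed region D:

    ∮_C P dx + Q dy = ∬_D (∂Q/∂x - ∂P/∂y) dA.

Here P = -26x^2y - 26y, Q = 26x, so

    ∂Q/∂x = 26,    ∂P/∂y = -26x^2 - 26,
    ∂Q/∂x - ∂P/∂y = 26x^2 + 52.

D is the region 0 ≤ x ≤ 3, 0 ≤ y ≤ 2. Evaluating the double integral:

    ∬_D (26x^2 + 52) dA = ∫_0^{3} ∫_0^{2} (26x^2 + 52) dy dx.

Inner (y from 0 to 2): 52x^2 + 104.
Outer (x from 0 to 3): 780.

Therefore ∮_C P dx + Q dy = 780.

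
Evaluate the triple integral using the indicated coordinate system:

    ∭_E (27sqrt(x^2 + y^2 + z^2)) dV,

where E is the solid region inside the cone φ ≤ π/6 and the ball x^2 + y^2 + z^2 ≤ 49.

In spherical coordinates, x = ρ sin(φ) cos(θ), y = ρ sin(φ) sin(θ), z = ρ cos(φ), and dV = ρ^2 sin(φ) dρ dφ dθ.

The integrand becomes 27ρ, so

    ∭_E (27sqrt(x^2 + y^2 + z^2)) dV = ∫_{0}^{2π} ∫_{0}^{π/6} ∫_{0}^{7} (27ρ) · ρ^2 sin(φ) dρ dφ dθ.

Inner (ρ): 64827sin(φ)/4.
Middle (φ): 64827/4 - 64827sqrt(3)/8.
Outer (θ): 64827π (2 - sqrt(3))/4.

Therefore the triple integral equals 64827π (2 - sqrt(3))/4.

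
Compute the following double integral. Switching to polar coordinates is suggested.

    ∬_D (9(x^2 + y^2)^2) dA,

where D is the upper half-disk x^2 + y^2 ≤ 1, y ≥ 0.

The region D is 0 ≤ r ≤ 1, 0 ≤ θ ≤ π in polar coordinates, where x = r cos(θ), y = r sin(θ), and dA = r dr dθ.

Under the substitution, the integrand becomes 9r^4, so

    ∬_D (9(x^2 + y^2)^2) dA = ∫_{0}^{π} ∫_{0}^{1} (9r^4) · r dr dθ.

Inner integral (in r): ∫_{0}^{1} (9r^4) · r dr = 3/2.

Outer integral (in θ): ∫_{0}^{π} (3/2) dθ = 3π/2.

Therefore ∬_D (9(x^2 + y^2)^2) dA = 3π/2.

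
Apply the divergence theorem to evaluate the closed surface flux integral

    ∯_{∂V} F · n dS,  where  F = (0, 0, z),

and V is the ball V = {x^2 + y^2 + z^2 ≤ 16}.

By the divergence theorem,

    ∯_{∂V} F · n dS = ∭_V (∇ · F) dV.

Compute the divergence:
    ∇ · F = ∂F_x/∂x + ∂F_y/∂y + ∂F_z/∂z = 0 + 0 + 1 = 1.

In spherical coordinates, x = ρ sin(φ) cos(θ), y = ρ sin(φ) sin(θ), z = ρ cos(φ), dV = ρ^2 sin(φ) dρ dφ dθ, with 0 ≤ ρ ≤ 4, 0 ≤ φ ≤ π, 0 ≤ θ ≤ 2π.

The integrand, after substitution and multiplying by the volume element, becomes (1) · ρ^2 sin(φ), so

    ∭_V (∇·F) dV = ∫_0^{2π} ∫_0^{π} ∫_0^{4} (1) · ρ^2 sin(φ) dρ dφ dθ.

Inner (ρ from 0 to 4): 64sin(φ)/3.
Middle (φ from 0 to π): 128/3.
Outer (θ from 0 to 2π): 256π/3.

Therefore ∯_{∂V} F · n dS = 256π/3.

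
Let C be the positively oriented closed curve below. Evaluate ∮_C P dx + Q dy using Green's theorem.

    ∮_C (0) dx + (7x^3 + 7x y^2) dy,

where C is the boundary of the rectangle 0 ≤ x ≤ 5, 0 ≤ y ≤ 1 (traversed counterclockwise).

Green's theorem converts the closed line integral into a double integral over the enclosed region D:

    ∮_C P dx + Q dy = ∬_D (∂Q/∂x - ∂P/∂y) dA.

Here P = 0, Q = 7x^3 + 7x y^2, so

    ∂Q/∂x = 21x^2 + 7y^2,    ∂P/∂y = 0,
    ∂Q/∂x - ∂P/∂y = 21x^2 + 7y^2.

D is the region 0 ≤ x ≤ 5, 0 ≤ y ≤ 1. Evaluating the double integral:

    ∬_D (21x^2 + 7y^2) dA = ∫_0^{5} ∫_0^{1} (21x^2 + 7y^2) dy dx.

Inner (y from 0 to 1): 21x^2 + 7/3.
Outer (x from 0 to 5): 2660/3.

Therefore ∮_C P dx + Q dy = 2660/3.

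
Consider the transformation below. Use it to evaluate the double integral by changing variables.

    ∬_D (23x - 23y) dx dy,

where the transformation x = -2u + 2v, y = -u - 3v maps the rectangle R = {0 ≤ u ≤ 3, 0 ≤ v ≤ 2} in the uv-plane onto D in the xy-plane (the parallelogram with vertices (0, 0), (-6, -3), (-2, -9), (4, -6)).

Compute the Jacobian determinant of (x, y) with respect to (u, v):

    ∂(x,y)/∂(u,v) = | -2  2 | = (-2)(-3) - (2)(-1) = 8.
                   | -1  -3 |

Its absolute value is |J| = 8 (the area scaling factor).

Substituting x = -2u + 2v, y = -u - 3v into the integrand,

    23x - 23y → -23u + 115v,

so the integral becomes

    ∬_R (-23u + 115v) · |J| du dv = ∫_0^3 ∫_0^2 (-184u + 920v) dv du.

Inner (v): 1840 - 368u.
Outer (u): 3864.

Therefore ∬_D (23x - 23y) dx dy = 3864.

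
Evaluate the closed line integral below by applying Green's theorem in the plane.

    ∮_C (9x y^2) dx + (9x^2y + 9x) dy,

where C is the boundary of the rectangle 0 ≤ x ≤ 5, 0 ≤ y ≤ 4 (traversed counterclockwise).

Green's theorem converts the closed line integral into a double integral over the enclosed region D:

    ∮_C P dx + Q dy = ∬_D (∂Q/∂x - ∂P/∂y) dA.

Here P = 9x y^2, Q = 9x^2y + 9x, so

    ∂Q/∂x = 18x y + 9,    ∂P/∂y = 18x y,
    ∂Q/∂x - ∂P/∂y = 9.

D is the region 0 ≤ x ≤ 5, 0 ≤ y ≤ 4. Evaluating the double integral:

    ∬_D (9) dA = ∫_0^{5} ∫_0^{4} (9) dy dx.

Inner (y from 0 to 4): 36.
Outer (x from 0 to 5): 180.

Therefore ∮_C P dx + Q dy = 180.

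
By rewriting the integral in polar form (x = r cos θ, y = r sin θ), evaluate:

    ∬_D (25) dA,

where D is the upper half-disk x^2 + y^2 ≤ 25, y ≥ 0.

The region D is 0 ≤ r ≤ 5, 0 ≤ θ ≤ π in polar coordinates, where x = r cos(θ), y = r sin(θ), and dA = r dr dθ.

Under the substitution, the integrand becomes 25, so

    ∬_D (25) dA = ∫_{0}^{π} ∫_{0}^{5} (25) · r dr dθ.

Inner integral (in r): ∫_{0}^{5} (25) · r dr = 625/2.

Outer integral (in θ): ∫_{0}^{π} (625/2) dθ = 625π/2.

Therefore ∬_D (25) dA = 625π/2.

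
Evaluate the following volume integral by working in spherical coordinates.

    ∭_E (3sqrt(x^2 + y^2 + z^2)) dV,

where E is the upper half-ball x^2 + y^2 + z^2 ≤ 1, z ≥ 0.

In spherical coordinates, x = ρ sin(φ) cos(θ), y = ρ sin(φ) sin(θ), z = ρ cos(φ), and dV = ρ^2 sin(φ) dρ dφ dθ.

The integrand becomes 3ρ, so

    ∭_E (3sqrt(x^2 + y^2 + z^2)) dV = ∫_{0}^{2π} ∫_{0}^{π/2} ∫_{0}^{1} (3ρ) · ρ^2 sin(φ) dρ dφ dθ.

Inner (ρ): 3sin(φ)/4.
Middle (φ): 3/4.
Outer (θ): 3π/2.

Therefore the triple integral equals 3π/2.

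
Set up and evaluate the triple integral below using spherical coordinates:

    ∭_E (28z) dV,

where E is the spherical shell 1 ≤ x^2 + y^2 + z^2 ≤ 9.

In spherical coordinates, x = ρ sin(φ) cos(θ), y = ρ sin(φ) sin(θ), z = ρ cos(φ), and dV = ρ^2 sin(φ) dρ dφ dθ.

The integrand becomes 28ρ cos(φ), so

    ∭_E (28z) dV = ∫_{0}^{2π} ∫_{0}^{π} ∫_{1}^{3} (28ρ cos(φ)) · ρ^2 sin(φ) dρ dφ dθ.

Inner (ρ): 280sin(2φ).
Middle (φ): 0.
Outer (θ): 0.

Therefore the triple integral equals 0.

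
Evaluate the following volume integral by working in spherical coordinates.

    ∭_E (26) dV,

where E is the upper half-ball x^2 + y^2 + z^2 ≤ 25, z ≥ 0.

In spherical coordinates, x = ρ sin(φ) cos(θ), y = ρ sin(φ) sin(θ), z = ρ cos(φ), and dV = ρ^2 sin(φ) dρ dφ dθ.

The integrand becomes 26, so

    ∭_E (26) dV = ∫_{0}^{2π} ∫_{0}^{π/2} ∫_{0}^{5} (26) · ρ^2 sin(φ) dρ dφ dθ.

Inner (ρ): 3250sin(φ)/3.
Middle (φ): 3250/3.
Outer (θ): 6500π/3.

Therefore the triple integral equals 6500π/3.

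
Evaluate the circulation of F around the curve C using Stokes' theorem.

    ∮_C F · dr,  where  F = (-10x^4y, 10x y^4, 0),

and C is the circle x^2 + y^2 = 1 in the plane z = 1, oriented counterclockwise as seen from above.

Let S be the flat disk x^2 + y^2 ≤ 1 in the plane z = 1, with upward unit normal n̂ = ẑ. By Stokes' theorem,

    ∮_C F · dr = ∬_S (∇ × F) · n̂ dS = ∬_D (curl F)_z dA,

where D is the disk x^2 + y^2 ≤ 1.

Compute the curl of F = (-10x^4y, 10x y^4, 0):
    (∇ × F)_x = ∂F_z/∂y - ∂F_y/∂z = 0,
    (∇ × F)_y = ∂F_x/∂z - ∂F_z/∂x = 0,
    (∇ × F)_z = ∂F_y/∂x - ∂F_x/∂y = 10x^4 + 10y^4.

On z = 1, (curl F)_z = 10x^4 + 10y^4.

Convert to polar (x = r cos θ, y = r sin θ, dA = r dr dθ); the integrand becomes 10r^4(sin(θ)^4 + cos(θ)^4), so

    ∬_D (curl F)_z dA = ∫_0^{2π} ∫_0^{1} (10r^4(sin(θ)^4 + cos(θ)^4)) · r dr dθ.

Inner (r from 0 to 1): 5sin(θ)^4/3 + 5cos(θ)^4/3.
Outer (θ from 0 to 2π): 5π/2.

Therefore ∮_C F · dr = 5π/2.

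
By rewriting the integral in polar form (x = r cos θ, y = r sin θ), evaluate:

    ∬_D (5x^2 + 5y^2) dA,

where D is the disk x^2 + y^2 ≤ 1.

The region D is 0 ≤ r ≤ 1, 0 ≤ θ ≤ 2π in polar coordinates, where x = r cos(θ), y = r sin(θ), and dA = r dr dθ.

Under the substitution, the integrand becomes 5r^2, so

    ∬_D (5x^2 + 5y^2) dA = ∫_{0}^{2π} ∫_{0}^{1} (5r^2) · r dr dθ.

Inner integral (in r): ∫_{0}^{1} (5r^2) · r dr = 5/4.

Outer integral (in θ): ∫_{0}^{2π} (5/4) dθ = 5π/2.

Therefore ∬_D (5x^2 + 5y^2) dA = 5π/2.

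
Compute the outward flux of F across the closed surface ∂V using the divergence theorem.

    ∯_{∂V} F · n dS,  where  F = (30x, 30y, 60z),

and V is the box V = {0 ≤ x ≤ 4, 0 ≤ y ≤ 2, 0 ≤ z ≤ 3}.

By the divergence theorem,

    ∯_{∂V} F · n dS = ∭_V (∇ · F) dV.

Compute the divergence:
    ∇ · F = ∂F_x/∂x + ∂F_y/∂y + ∂F_z/∂z = 30 + 30 + 60 = 120.

V is a rectangular box, so dV = dx dy dz with 0 ≤ x ≤ 4, 0 ≤ y ≤ 2, 0 ≤ z ≤ 3.

Integrate (120) over V as an iterated integral:

    ∭_V (∇·F) dV = ∫_0^{4} ∫_0^{2} ∫_0^{3} (120) dz dy dx.

Inner (z from 0 to 3): 360.
Middle (y from 0 to 2): 720.
Outer (x from 0 to 4): 2880.

Therefore ∯_{∂V} F · n dS = 2880.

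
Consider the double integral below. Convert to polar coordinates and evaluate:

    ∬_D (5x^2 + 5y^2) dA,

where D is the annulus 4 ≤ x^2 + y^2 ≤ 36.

The region D is 2 ≤ r ≤ 6, 0 ≤ θ ≤ 2π in polar coordinates, where x = r cos(θ), y = r sin(θ), and dA = r dr dθ.

Under the substitution, the integrand becomes 5r^2, so

    ∬_D (5x^2 + 5y^2) dA = ∫_{0}^{2π} ∫_{2}^{6} (5r^2) · r dr dθ.

Inner integral (in r): ∫_{2}^{6} (5r^2) · r dr = 1600.

Outer integral (in θ): ∫_{0}^{2π} (1600) dθ = 3200π.

Therefore ∬_D (5x^2 + 5y^2) dA = 3200π.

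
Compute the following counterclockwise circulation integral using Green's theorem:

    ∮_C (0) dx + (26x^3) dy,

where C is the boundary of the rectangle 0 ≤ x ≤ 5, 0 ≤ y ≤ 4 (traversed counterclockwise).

Green's theorem converts the closed line integral into a double integral over the enclosed region D:

    ∮_C P dx + Q dy = ∬_D (∂Q/∂x - ∂P/∂y) dA.

Here P = 0, Q = 26x^3, so

    ∂Q/∂x = 78x^2,    ∂P/∂y = 0,
    ∂Q/∂x - ∂P/∂y = 78x^2.

D is the region 0 ≤ x ≤ 5, 0 ≤ y ≤ 4. Evaluating the double integral:

    ∬_D (78x^2) dA = ∫_0^{5} ∫_0^{4} (78x^2) dy dx.

Inner (y from 0 to 4): 312x^2.
Outer (x from 0 to 5): 13000.

Therefore ∮_C P dx + Q dy = 13000.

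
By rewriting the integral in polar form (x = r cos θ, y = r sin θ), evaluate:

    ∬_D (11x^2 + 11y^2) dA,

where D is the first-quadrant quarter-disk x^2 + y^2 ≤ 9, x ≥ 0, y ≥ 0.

The region D is 0 ≤ r ≤ 3, 0 ≤ θ ≤ π/2 in polar coordinates, where x = r cos(θ), y = r sin(θ), and dA = r dr dθ.

Under the substitution, the integrand becomes 11r^2, so

    ∬_D (11x^2 + 11y^2) dA = ∫_{0}^{π/2} ∫_{0}^{3} (11r^2) · r dr dθ.

Inner integral (in r): ∫_{0}^{3} (11r^2) · r dr = 891/4.

Outer integral (in θ): ∫_{0}^{π/2} (891/4) dθ = 891π/8.

Therefore ∬_D (11x^2 + 11y^2) dA = 891π/8.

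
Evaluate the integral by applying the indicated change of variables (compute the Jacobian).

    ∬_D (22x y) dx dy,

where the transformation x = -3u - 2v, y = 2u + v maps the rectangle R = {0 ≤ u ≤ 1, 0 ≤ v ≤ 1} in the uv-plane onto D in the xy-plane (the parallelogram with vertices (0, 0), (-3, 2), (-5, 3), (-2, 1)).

Compute the Jacobian determinant of (x, y) with respect to (u, v):

    ∂(x,y)/∂(u,v) = | -3  -2 | = (-3)(1) - (-2)(2) = 1.
                   | 2  1 |

Its absolute value is |J| = 1 (the area scaling factor).

Substituting x = -3u - 2v, y = 2u + v into the integrand,

    22x y → -132u^2 - 154u v - 44v^2,

so the integral becomes

    ∬_R (-132u^2 - 154u v - 44v^2) · |J| du dv = ∫_0^1 ∫_0^1 (-132u^2 - 154u v - 44v^2) dv du.

Inner (v): -132u^2 - 77u - 44/3.
Outer (u): -583/6.

Therefore ∬_D (22x y) dx dy = -583/6.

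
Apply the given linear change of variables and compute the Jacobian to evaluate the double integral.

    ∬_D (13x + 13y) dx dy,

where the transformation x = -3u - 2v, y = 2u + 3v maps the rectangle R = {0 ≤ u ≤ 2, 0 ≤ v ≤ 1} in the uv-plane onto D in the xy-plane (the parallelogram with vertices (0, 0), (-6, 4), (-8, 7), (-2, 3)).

Compute the Jacobian determinant of (x, y) with respect to (u, v):

    ∂(x,y)/∂(u,v) = | -3  -2 | = (-3)(3) - (-2)(2) = -5.
                   | 2  3 |

Its absolute value is |J| = 5 (the area scaling factor).

Substituting x = -3u - 2v, y = 2u + 3v into the integrand,

    13x + 13y → -13u + 13v,

so the integral becomes

    ∬_R (-13u + 13v) · |J| du dv = ∫_0^2 ∫_0^1 (-65u + 65v) dv du.

Inner (v): 65/2 - 65u.
Outer (u): -65.

Therefore ∬_D (13x + 13y) dx dy = -65.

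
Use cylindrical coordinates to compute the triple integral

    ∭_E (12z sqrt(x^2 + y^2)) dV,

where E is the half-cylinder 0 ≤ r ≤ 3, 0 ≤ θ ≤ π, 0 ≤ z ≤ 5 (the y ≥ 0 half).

In cylindrical coordinates, x = r cos(θ), y = r sin(θ), z = z, and dV = r dr dθ dz.

The integrand becomes 12r z, so

    ∭_E (12z sqrt(x^2 + y^2)) dV = ∫_{0}^{π} ∫_{0}^{3} ∫_{0}^{5} (12r z) · r dz dr dθ.

Inner (z): 150r^2.
Middle (r from 0 to 3): 1350.
Outer (θ): 1350π.

Therefore the triple integral equals 1350π.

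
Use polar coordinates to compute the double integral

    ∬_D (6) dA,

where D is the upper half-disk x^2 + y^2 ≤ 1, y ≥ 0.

The region D is 0 ≤ r ≤ 1, 0 ≤ θ ≤ π in polar coordinates, where x = r cos(θ), y = r sin(θ), and dA = r dr dθ.

Under the substitution, the integrand becomes 6, so

    ∬_D (6) dA = ∫_{0}^{π} ∫_{0}^{1} (6) · r dr dθ.

Inner integral (in r): ∫_{0}^{1} (6) · r dr = 3.

Outer integral (in θ): ∫_{0}^{π} (3) dθ = 3π.

Therefore ∬_D (6) dA = 3π.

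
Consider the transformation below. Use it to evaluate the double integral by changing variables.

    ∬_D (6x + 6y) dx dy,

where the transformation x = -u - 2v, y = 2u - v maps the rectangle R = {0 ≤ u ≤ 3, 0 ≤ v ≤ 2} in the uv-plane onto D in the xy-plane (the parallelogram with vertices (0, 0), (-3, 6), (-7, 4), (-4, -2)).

Compute the Jacobian determinant of (x, y) with respect to (u, v):

    ∂(x,y)/∂(u,v) = | -1  -2 | = (-1)(-1) - (-2)(2) = 5.
                   | 2  -1 |

Its absolute value is |J| = 5 (the area scaling factor).

Substituting x = -u - 2v, y = 2u - v into the integrand,

    6x + 6y → 6u - 18v,

so the integral becomes

    ∬_R (6u - 18v) · |J| du dv = ∫_0^3 ∫_0^2 (30u - 90v) dv du.

Inner (v): 60u - 180.
Outer (u): -270.

Therefore ∬_D (6x + 6y) dx dy = -270.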